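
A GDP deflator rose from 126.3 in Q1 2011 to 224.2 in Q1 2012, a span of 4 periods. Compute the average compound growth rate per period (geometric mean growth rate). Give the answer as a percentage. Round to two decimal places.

Growth factor = (224.2/126.3)^(1/4) = (1.775139)^(1/4) = 1.154272
Growth rate = 1.154272 − 1 = 0.154272 = 15.4272%

15.43%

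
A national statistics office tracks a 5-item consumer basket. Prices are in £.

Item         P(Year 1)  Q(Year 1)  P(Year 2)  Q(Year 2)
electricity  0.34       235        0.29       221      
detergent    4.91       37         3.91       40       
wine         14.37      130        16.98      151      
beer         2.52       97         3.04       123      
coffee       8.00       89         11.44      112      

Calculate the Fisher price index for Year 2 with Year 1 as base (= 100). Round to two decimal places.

Laspeyres component (base-period weights):
ΣP(Year 2)Q(Year 1) = 0.29×235 + 3.91×37 + 16.98×130 + 3.04×97 + 11.44×89 = 68.15 + 144.67 + 2207.4 + 294.88 + 1018.16 = 3733.26
ΣP(Year 1)Q(Year 1) = 0.34×235 + 4.91×37 + 14.37×130 + 2.52×97 + 8.00×89 = 79.9 + 181.67 + 1868.1 + 244.44 + 712 = 3086.11
L = 3733.26 / 3086.11 × 100 = 120.9698
Paasche component (current-period weights):
ΣP(Year 2)Q(Year 2) = 0.29×221 + 3.91×40 + 16.98×151 + 3.04×123 + 11.44×112 = 64.09 + 156.4 + 2563.98 + 373.92 + 1281.28 = 4439.67
ΣP(Year 1)Q(Year 2) = 0.34×221 + 4.91×40 + 14.37×151 + 2.52×123 + 8.00×112 = 75.14 + 196.4 + 2169.87 + 309.96 + 896 = 3647.37
P = 4439.67 / 3647.37 × 100 = 121.7225
Fisher = √(L × P) = √(120.9698 × 121.7225) = 121.3455

121.35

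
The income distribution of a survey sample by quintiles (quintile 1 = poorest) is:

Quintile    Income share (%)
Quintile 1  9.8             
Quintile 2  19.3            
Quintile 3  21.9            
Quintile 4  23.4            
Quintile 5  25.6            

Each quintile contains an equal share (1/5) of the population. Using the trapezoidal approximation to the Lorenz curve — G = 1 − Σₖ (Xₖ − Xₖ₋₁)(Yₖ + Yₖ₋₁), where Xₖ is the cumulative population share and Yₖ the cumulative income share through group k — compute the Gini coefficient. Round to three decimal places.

Cumulative income shares Yₖ: 0.0980, 0.2910, 0.5100, 0.7440, 1.0000
Σ (Xₖ−Xₖ₋₁)(Yₖ+Yₖ₋₁) = (1/5)(0.0980+0.0000) + (1/5)(0.2910+0.0980) + (1/5)(0.5100+0.2910) + (1/5)(0.7440+0.5100) + (1/5)(1.0000+0.7440)
  = 0.0196 + 0.0778 + 0.1602 + 0.2508 + 0.3488 = 0.8572
G = 1 − 0.8572 = 0.1428

0.143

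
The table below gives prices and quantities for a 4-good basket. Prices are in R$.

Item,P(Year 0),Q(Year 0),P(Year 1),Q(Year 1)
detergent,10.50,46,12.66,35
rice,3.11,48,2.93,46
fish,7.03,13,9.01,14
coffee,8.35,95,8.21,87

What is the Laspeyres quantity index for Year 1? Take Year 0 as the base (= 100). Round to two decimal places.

88.04

Laspeyres quantity index uses base-period prices as weights.
ΣP(Year 0)·Q(Year 1) = 10.50×35 + 3.11×46 + 7.03×14 + 8.35×87 = 367.5 + 143.06 + 98.42 + 726.45 = 1335.43
ΣP(Year 0)·Q(Year 0) = 10.50×46 + 3.11×48 + 7.03×13 + 8.35×95 = 483 + 149.28 + 91.39 + 793.25 = 1516.92
Index = 1335.43 / 1516.92 × 100 = 88.0356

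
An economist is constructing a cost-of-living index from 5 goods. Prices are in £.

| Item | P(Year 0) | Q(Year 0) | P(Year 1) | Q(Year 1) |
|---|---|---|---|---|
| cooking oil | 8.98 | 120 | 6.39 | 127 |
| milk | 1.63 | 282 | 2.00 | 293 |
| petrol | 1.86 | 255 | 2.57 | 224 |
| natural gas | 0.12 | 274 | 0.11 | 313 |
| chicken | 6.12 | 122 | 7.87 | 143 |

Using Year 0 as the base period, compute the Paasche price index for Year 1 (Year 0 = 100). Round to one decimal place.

106.3

Paasche price index uses current-period quantities as weights.
ΣP(Year 1)·Q(Year 1) = 6.39×127 + 2.00×293 + 2.57×224 + 0.11×313 + 7.87×143 = 811.53 + 586 + 575.68 + 34.43 + 1125.41 = 3133.05
ΣP(Year 0)·Q(Year 1) = 8.98×127 + 1.63×293 + 1.86×224 + 0.12×313 + 6.12×143 = 1140.46 + 477.59 + 416.64 + 37.56 + 875.16 = 2947.41
Index = 3133.05 / 2947.41 × 100 = 106.2984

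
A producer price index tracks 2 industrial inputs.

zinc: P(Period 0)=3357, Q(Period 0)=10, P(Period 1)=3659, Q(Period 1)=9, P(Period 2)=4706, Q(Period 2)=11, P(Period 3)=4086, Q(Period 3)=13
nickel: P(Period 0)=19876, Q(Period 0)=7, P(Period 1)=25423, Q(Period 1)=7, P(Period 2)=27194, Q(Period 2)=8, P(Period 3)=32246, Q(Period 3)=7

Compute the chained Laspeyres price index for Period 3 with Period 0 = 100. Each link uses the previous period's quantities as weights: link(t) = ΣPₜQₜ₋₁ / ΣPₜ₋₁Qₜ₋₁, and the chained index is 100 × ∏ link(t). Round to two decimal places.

154.19

Link Period 0→Period 1:
ΣP(Period 1)Q(Period 0) = 3659×10 + 25423×7 = 36590 + 177961 = 214551
ΣP(Period 0)Q(Period 0) = 3357×10 + 19876×7 = 33570 + 139132 = 172702
link = 214551/172702 = 1.242319
Link Period 1→Period 2:
ΣP(Period 2)Q(Period 1) = 4706×9 + 27194×7 = 42354 + 190358 = 232712
ΣP(Period 1)Q(Period 1) = 3659×9 + 25423×7 = 32931 + 177961 = 210892
link = 232712/210892 = 1.103465
Link Period 2→Period 3:
ΣP(Period 3)Q(Period 2) = 4086×11 + 32246×8 = 44946 + 257968 = 302914
ΣP(Period 2)Q(Period 2) = 4706×11 + 27194×8 = 51766 + 217552 = 269318
link = 302914/269318 = 1.124745
Chained index = 100 × 1.242319 × 1.103465 × 1.124745 = 154.1863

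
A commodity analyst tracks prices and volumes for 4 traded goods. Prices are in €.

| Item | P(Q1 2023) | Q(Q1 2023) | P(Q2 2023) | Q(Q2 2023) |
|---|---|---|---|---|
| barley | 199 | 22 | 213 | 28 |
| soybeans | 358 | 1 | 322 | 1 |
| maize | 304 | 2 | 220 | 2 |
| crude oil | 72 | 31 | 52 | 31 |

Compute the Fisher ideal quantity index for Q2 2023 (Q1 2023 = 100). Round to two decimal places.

Laspeyres component (base-period weights):
ΣP(Q1 2023)Q(Q2 2023) = 199×28 + 358×1 + 304×2 + 72×31 = 5572 + 358 + 608 + 2232 = 8770
ΣP(Q1 2023)Q(Q1 2023) = 199×22 + 358×1 + 304×2 + 72×31 = 4378 + 358 + 608 + 2232 = 7576
L = 8770 / 7576 × 100 = 115.7603
Paasche component (current-period weights):
ΣP(Q2 2023)Q(Q2 2023) = 213×28 + 322×1 + 220×2 + 52×31 = 5964 + 322 + 440 + 1612 = 8338
ΣP(Q2 2023)Q(Q1 2023) = 213×22 + 322×1 + 220×2 + 52×31 = 4686 + 322 + 440 + 1612 = 7060
P = 8338 / 7060 × 100 = 118.1020
Fisher = √(L × P) = √(115.7603 × 118.1020) = 116.9253

116.93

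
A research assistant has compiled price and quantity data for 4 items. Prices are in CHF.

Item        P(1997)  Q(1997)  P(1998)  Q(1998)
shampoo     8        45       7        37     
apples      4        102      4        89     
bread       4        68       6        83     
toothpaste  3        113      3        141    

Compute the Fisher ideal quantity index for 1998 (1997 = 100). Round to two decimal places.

103.25

Laspeyres component (base-period weights):
ΣP(1997)Q(1998) = 8×37 + 4×89 + 4×83 + 3×141 = 296 + 356 + 332 + 423 = 1407
ΣP(1997)Q(1997) = 8×45 + 4×102 + 4×68 + 3×113 = 360 + 408 + 272 + 339 = 1379
L = 1407 / 1379 × 100 = 102.0305
Paasche component (current-period weights):
ΣP(1998)Q(1998) = 7×37 + 4×89 + 6×83 + 3×141 = 259 + 356 + 498 + 423 = 1536
ΣP(1998)Q(1997) = 7×45 + 4×102 + 6×68 + 3×113 = 315 + 408 + 408 + 339 = 1470
P = 1536 / 1470 × 100 = 104.4898
Fisher = √(L × P) = √(102.0305 × 104.4898) = 103.2528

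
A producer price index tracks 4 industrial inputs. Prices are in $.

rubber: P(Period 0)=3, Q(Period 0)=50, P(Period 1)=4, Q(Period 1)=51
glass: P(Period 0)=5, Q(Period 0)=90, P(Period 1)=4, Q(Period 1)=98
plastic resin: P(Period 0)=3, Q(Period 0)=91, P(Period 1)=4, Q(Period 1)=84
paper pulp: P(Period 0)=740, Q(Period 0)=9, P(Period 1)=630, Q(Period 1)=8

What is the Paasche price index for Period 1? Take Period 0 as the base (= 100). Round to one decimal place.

Paasche price index uses current-period quantities as weights.
ΣP(Period 1)·Q(Period 1) = 4×51 + 4×98 + 4×84 + 630×8 = 204 + 392 + 336 + 5040 = 5972
ΣP(Period 0)·Q(Period 1) = 3×51 + 5×98 + 3×84 + 740×8 = 153 + 490 + 252 + 5920 = 6815
Index = 5972 / 6815 × 100 = 87.6302

87.6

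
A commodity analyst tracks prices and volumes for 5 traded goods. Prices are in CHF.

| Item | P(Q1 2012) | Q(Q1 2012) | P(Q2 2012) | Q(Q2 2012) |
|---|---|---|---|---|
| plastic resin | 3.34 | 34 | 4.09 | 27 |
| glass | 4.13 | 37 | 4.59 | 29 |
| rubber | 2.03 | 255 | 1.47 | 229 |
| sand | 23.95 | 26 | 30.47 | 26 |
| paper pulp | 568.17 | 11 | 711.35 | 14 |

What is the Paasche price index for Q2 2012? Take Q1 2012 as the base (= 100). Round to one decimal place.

Paasche price index uses current-period quantities as weights.
ΣP(Q2 2012)·Q(Q2 2012) = 4.09×27 + 4.59×29 + 1.47×229 + 30.47×26 + 711.35×14 = 110.43 + 133.11 + 336.63 + 792.22 + 9958.9 = 11331.29
ΣP(Q1 2012)·Q(Q2 2012) = 3.34×27 + 4.13×29 + 2.03×229 + 23.95×26 + 568.17×14 = 90.18 + 119.77 + 464.87 + 622.7 + 7954.38 = 9251.9
Index = 11331.29 / 9251.9 × 100 = 122.4753

122.5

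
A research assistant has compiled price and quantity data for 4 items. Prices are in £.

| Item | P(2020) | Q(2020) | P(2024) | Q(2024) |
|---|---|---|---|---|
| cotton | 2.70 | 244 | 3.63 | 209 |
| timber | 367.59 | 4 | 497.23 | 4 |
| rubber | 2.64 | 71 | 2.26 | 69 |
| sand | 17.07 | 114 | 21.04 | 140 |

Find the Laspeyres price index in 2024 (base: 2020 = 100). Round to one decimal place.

Laspeyres price index uses base-period quantities as weights.
ΣP(2024)·Q(2020) = 3.63×244 + 497.23×4 + 2.26×71 + 21.04×114 = 885.72 + 1988.92 + 160.46 + 2398.56 = 5433.66
ΣP(2020)·Q(2020) = 2.70×244 + 367.59×4 + 2.64×71 + 17.07×114 = 658.8 + 1470.36 + 187.44 + 1945.98 = 4262.58
Index = 5433.66 / 4262.58 × 100 = 127.4735

127.5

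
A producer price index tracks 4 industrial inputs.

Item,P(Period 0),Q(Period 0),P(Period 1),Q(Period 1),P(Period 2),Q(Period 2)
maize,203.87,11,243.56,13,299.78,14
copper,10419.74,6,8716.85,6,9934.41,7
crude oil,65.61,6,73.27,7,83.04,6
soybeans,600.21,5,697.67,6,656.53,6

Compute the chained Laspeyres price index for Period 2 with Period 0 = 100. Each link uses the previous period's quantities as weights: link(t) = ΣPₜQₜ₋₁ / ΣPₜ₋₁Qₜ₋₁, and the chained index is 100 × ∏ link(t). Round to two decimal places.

Link Period 0→Period 1:
ΣP(Period 1)Q(Period 0) = 243.56×11 + 8716.85×6 + 73.27×6 + 697.67×5 = 2679.16 + 52301.1 + 439.62 + 3488.35 = 58908.23
ΣP(Period 0)Q(Period 0) = 203.87×11 + 10419.74×6 + 65.61×6 + 600.21×5 = 2242.57 + 62518.44 + 393.66 + 3001.05 = 68155.72
link = 58908.23/68155.72 = 0.864318
Link Period 1→Period 2:
ΣP(Period 2)Q(Period 1) = 299.78×13 + 9934.41×6 + 83.04×7 + 656.53×6 = 3897.14 + 59606.46 + 581.28 + 3939.18 = 68024.06
ΣP(Period 1)Q(Period 1) = 243.56×13 + 8716.85×6 + 73.27×7 + 697.67×6 = 3166.28 + 52301.1 + 512.89 + 4186.02 = 60166.29
link = 68024.06/60166.29 = 1.130601
Chained index = 100 × 0.864318 × 1.130601 = 97.7199

97.72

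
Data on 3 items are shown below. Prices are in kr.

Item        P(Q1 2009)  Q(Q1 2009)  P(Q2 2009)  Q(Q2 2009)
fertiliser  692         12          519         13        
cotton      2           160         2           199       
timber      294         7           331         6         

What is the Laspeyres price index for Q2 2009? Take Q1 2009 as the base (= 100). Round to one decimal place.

Laspeyres price index uses base-period quantities as weights.
ΣP(Q2 2009)·Q(Q1 2009) = 519×12 + 2×160 + 331×7 = 6228 + 320 + 2317 = 8865
ΣP(Q1 2009)·Q(Q1 2009) = 692×12 + 2×160 + 294×7 = 8304 + 320 + 2058 = 10682
Index = 8865 / 10682 × 100 = 82.9901

83.0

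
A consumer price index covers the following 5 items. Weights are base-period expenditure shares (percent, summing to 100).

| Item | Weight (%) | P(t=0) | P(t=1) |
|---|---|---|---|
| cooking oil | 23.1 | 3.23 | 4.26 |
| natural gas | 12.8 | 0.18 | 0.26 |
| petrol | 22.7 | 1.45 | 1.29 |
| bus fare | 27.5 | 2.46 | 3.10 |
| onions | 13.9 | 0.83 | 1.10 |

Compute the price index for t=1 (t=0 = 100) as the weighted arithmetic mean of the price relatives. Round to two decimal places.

122.23

cooking oil: 23.1 × (4.26/3.23) = 23.1 × 1.318885 = 30.4663
natural gas: 12.8 × (0.26/0.18) = 12.8 × 1.444444 = 18.4889
petrol: 22.7 × (1.29/1.45) = 22.7 × 0.889655 = 20.1952
bus fare: 27.5 × (3.10/2.46) = 27.5 × 1.260163 = 34.6545
onions: 13.9 × (1.10/0.83) = 13.9 × 1.325301 = 18.4217
Index = Σ wᵢ·(p₁ᵢ/p₀ᵢ) = 30.4663 + 18.4889 + 20.1952 + 34.6545 + 18.4217 = 122.2265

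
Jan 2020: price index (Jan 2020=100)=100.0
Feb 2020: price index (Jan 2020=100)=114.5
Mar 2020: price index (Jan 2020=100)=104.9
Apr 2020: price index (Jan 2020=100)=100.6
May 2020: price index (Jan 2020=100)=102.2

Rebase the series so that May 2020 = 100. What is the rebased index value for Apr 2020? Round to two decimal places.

Rebased(Apr 2020) = 100.6 / 102.2 × 100 = 98.4344

98.43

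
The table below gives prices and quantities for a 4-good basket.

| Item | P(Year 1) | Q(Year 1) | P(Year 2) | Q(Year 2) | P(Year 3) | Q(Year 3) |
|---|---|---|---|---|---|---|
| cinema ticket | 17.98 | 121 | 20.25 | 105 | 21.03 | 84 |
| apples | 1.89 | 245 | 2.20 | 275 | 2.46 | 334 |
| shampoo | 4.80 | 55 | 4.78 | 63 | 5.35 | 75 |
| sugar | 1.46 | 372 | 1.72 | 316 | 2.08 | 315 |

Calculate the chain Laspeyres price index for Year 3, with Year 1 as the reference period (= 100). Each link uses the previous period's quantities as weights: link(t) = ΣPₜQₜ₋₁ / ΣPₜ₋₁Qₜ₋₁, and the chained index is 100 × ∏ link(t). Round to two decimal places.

Link Year 1→Year 2:
ΣP(Year 2)Q(Year 1) = 20.25×121 + 2.20×245 + 4.78×55 + 1.72×372 = 2450.25 + 539 + 262.9 + 639.84 = 3891.99
ΣP(Year 1)Q(Year 1) = 17.98×121 + 1.89×245 + 4.80×55 + 1.46×372 = 2175.58 + 463.05 + 264 + 543.12 = 3445.75
link = 3891.99/3445.75 = 1.129504
Link Year 2→Year 3:
ΣP(Year 3)Q(Year 2) = 21.03×105 + 2.46×275 + 5.35×63 + 2.08×316 = 2208.15 + 676.5 + 337.05 + 657.28 = 3878.98
ΣP(Year 2)Q(Year 2) = 20.25×105 + 2.20×275 + 4.78×63 + 1.72×316 = 2126.25 + 605 + 301.14 + 543.52 = 3575.91
link = 3878.98/3575.91 = 1.084753
Chained index = 100 × 1.129504 × 1.084753 = 122.5234

122.52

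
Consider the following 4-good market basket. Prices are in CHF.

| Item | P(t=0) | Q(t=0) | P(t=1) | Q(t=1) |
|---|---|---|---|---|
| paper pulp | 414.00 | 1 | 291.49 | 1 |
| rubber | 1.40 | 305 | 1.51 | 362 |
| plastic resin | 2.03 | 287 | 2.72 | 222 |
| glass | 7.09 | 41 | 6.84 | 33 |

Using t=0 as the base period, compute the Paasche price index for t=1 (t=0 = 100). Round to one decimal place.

Paasche price index uses current-period quantities as weights.
ΣP(t=1)·Q(t=1) = 291.49×1 + 1.51×362 + 2.72×222 + 6.84×33 = 291.49 + 546.62 + 603.84 + 225.72 = 1667.67
ΣP(t=0)·Q(t=1) = 414.00×1 + 1.40×362 + 2.03×222 + 7.09×33 = 414 + 506.8 + 450.66 + 233.97 = 1605.43
Index = 1667.67 / 1605.43 × 100 = 103.8768

103.9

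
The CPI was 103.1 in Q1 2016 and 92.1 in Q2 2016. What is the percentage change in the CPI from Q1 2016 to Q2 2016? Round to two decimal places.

-10.67%

Change = (92.1 − 103.1) / 103.1 × 100
       = -11.0 / 103.1 × 100 = -10.6693%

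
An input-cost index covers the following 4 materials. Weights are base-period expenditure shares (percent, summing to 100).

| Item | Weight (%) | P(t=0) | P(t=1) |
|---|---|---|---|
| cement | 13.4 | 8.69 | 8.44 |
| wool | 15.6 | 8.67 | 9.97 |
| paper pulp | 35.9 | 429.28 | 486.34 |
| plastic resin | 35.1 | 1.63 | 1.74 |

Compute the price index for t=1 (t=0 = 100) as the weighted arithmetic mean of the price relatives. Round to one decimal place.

cement: 13.4 × (8.44/8.69) = 13.4 × 0.971231 = 13.0145
wool: 15.6 × (9.97/8.67) = 15.6 × 1.149942 = 17.9391
paper pulp: 35.9 × (486.34/429.28) = 35.9 × 1.132920 = 40.6718
plastic resin: 35.1 × (1.74/1.63) = 35.1 × 1.067485 = 37.4687
Index = Σ wᵢ·(p₁ᵢ/p₀ᵢ) = 13.0145 + 17.9391 + 40.6718 + 37.4687 = 109.0941

109.1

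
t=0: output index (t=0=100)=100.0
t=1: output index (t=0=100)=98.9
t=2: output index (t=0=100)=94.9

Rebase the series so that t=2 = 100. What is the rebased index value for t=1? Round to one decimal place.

104.2

Rebased(t=1) = 98.9 / 94.9 × 100 = 104.2150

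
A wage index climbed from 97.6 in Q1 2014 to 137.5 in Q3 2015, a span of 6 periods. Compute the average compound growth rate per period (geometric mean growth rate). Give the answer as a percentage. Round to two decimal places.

5.88%

Growth factor = (137.5/97.6)^(1/6) = (1.408811)^(1/6) = 1.058788
Growth rate = 1.058788 − 1 = 0.058788 = 5.8788%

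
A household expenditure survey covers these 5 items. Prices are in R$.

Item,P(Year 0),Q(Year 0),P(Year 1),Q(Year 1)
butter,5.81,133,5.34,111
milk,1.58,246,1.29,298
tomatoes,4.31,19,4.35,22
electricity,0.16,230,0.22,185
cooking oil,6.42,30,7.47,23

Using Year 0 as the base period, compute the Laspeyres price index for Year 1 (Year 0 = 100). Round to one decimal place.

Laspeyres price index uses base-period quantities as weights.
ΣP(Year 1)·Q(Year 0) = 5.34×133 + 1.29×246 + 4.35×19 + 0.22×230 + 7.47×30 = 710.22 + 317.34 + 82.65 + 50.6 + 224.1 = 1384.91
ΣP(Year 0)·Q(Year 0) = 5.81×133 + 1.58×246 + 4.31×19 + 0.16×230 + 6.42×30 = 772.73 + 388.68 + 81.89 + 36.8 + 192.6 = 1472.7
Index = 1384.91 / 1472.7 × 100 = 94.0388

94.0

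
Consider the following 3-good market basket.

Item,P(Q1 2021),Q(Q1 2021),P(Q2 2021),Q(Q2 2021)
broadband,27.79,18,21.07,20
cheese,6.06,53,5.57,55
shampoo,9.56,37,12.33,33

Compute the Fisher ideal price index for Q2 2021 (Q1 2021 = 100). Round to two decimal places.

95.20

Laspeyres component (base-period weights):
ΣP(Q2 2021)Q(Q1 2021) = 21.07×18 + 5.57×53 + 12.33×37 = 379.26 + 295.21 + 456.21 = 1130.68
ΣP(Q1 2021)Q(Q1 2021) = 27.79×18 + 6.06×53 + 9.56×37 = 500.22 + 321.18 + 353.72 = 1175.12
L = 1130.68 / 1175.12 × 100 = 96.2183
Paasche component (current-period weights):
ΣP(Q2 2021)Q(Q2 2021) = 21.07×20 + 5.57×55 + 12.33×33 = 421.4 + 306.35 + 406.89 = 1134.64
ΣP(Q1 2021)Q(Q2 2021) = 27.79×20 + 6.06×55 + 9.56×33 = 555.8 + 333.3 + 315.48 = 1204.58
P = 1134.64 / 1204.58 × 100 = 94.1938
Fisher = √(L × P) = √(96.2183 × 94.1938) = 95.2007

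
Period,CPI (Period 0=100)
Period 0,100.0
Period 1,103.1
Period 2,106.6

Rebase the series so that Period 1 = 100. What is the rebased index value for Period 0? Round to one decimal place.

97.0

Rebased(Period 0) = 100.0 / 103.1 × 100 = 96.9932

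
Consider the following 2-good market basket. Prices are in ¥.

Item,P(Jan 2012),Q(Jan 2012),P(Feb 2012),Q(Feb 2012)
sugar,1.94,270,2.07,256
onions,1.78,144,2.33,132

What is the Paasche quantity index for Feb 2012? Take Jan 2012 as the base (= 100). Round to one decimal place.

93.6

Paasche quantity index uses current-period prices as weights.
ΣP(Feb 2012)·Q(Feb 2012) = 2.07×256 + 2.33×132 = 529.92 + 307.56 = 837.48
ΣP(Feb 2012)·Q(Jan 2012) = 2.07×270 + 2.33×144 = 558.9 + 335.52 = 894.42
Index = 837.48 / 894.42 × 100 = 93.6339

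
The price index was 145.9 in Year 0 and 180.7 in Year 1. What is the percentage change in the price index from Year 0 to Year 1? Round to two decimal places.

Change = (180.7 − 145.9) / 145.9 × 100
       = 34.8 / 145.9 × 100 = 23.8520%

23.85%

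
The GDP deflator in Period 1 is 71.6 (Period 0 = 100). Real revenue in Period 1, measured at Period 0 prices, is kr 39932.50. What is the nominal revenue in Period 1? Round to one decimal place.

Nominal = Real × (Index/100) = 39932.50 × (71.6/100)
        = 39932.50 × 0.716 = 28591.6700

28591.7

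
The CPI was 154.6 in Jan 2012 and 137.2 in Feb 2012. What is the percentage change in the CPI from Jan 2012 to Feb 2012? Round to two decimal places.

Change = (137.2 − 154.6) / 154.6 × 100
       = -17.4 / 154.6 × 100 = -11.2549%

-11.25%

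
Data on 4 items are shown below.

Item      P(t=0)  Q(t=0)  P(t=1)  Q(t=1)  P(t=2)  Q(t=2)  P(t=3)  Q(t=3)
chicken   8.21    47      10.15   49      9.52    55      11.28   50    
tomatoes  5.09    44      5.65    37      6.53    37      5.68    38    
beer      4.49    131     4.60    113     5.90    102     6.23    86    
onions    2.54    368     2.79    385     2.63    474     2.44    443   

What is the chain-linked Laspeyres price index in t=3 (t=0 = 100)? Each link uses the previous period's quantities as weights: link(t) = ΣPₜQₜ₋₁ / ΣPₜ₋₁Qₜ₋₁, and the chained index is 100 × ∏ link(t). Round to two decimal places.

Link t=0→t=1:
ΣP(t=1)Q(t=0) = 10.15×47 + 5.65×44 + 4.60×131 + 2.79×368 = 477.05 + 248.6 + 602.6 + 1026.72 = 2354.97
ΣP(t=0)Q(t=0) = 8.21×47 + 5.09×44 + 4.49×131 + 2.54×368 = 385.87 + 223.96 + 588.19 + 934.72 = 2132.74
link = 2354.97/2132.74 = 1.104199
Link t=1→t=2:
ΣP(t=2)Q(t=1) = 9.52×49 + 6.53×37 + 5.90×113 + 2.63×385 = 466.48 + 241.61 + 666.7 + 1012.55 = 2387.34
ΣP(t=1)Q(t=1) = 10.15×49 + 5.65×37 + 4.60×113 + 2.79×385 = 497.35 + 209.05 + 519.8 + 1074.15 = 2300.35
link = 2387.34/2300.35 = 1.037816
Link t=2→t=3:
ΣP(t=3)Q(t=2) = 11.28×55 + 5.68×37 + 6.23×102 + 2.44×474 = 620.4 + 210.16 + 635.46 + 1156.56 = 2622.58
ΣP(t=2)Q(t=2) = 9.52×55 + 6.53×37 + 5.90×102 + 2.63×474 = 523.6 + 241.61 + 601.8 + 1246.62 = 2613.63
link = 2622.58/2613.63 = 1.003424
Chained index = 100 × 1.104199 × 1.037816 × 1.003424 = 114.9880

114.99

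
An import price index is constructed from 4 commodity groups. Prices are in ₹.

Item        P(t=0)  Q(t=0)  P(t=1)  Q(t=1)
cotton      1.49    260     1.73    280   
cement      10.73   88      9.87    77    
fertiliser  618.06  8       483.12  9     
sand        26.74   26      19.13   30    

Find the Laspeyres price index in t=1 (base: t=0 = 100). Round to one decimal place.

Laspeyres price index uses base-period quantities as weights.
ΣP(t=1)·Q(t=0) = 1.73×260 + 9.87×88 + 483.12×8 + 19.13×26 = 449.8 + 868.56 + 3864.96 + 497.38 = 5680.7
ΣP(t=0)·Q(t=0) = 1.49×260 + 10.73×88 + 618.06×8 + 26.74×26 = 387.4 + 944.24 + 4944.48 + 695.24 = 6971.36
Index = 5680.7 / 6971.36 × 100 = 81.4863

81.5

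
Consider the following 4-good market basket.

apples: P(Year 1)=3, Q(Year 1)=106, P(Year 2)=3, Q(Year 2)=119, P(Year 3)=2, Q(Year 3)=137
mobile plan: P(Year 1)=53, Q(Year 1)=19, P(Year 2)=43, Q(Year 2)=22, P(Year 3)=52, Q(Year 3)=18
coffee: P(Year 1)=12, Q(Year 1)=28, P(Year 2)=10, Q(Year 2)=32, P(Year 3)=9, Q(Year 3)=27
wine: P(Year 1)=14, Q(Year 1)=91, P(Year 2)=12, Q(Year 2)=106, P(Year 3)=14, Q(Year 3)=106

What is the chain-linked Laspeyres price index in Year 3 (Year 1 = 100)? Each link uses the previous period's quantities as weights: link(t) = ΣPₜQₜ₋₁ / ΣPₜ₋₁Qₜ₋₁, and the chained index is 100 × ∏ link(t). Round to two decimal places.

93.06

Link Year 1→Year 2:
ΣP(Year 2)Q(Year 1) = 3×106 + 43×19 + 10×28 + 12×91 = 318 + 817 + 280 + 1092 = 2507
ΣP(Year 1)Q(Year 1) = 3×106 + 53×19 + 12×28 + 14×91 = 318 + 1007 + 336 + 1274 = 2935
link = 2507/2935 = 0.854174
Link Year 2→Year 3:
ΣP(Year 3)Q(Year 2) = 2×119 + 52×22 + 9×32 + 14×106 = 238 + 1144 + 288 + 1484 = 3154
ΣP(Year 2)Q(Year 2) = 3×119 + 43×22 + 10×32 + 12×106 = 357 + 946 + 320 + 1272 = 2895
link = 3154/2895 = 1.089465
Chained index = 100 × 0.854174 × 1.089465 = 93.0592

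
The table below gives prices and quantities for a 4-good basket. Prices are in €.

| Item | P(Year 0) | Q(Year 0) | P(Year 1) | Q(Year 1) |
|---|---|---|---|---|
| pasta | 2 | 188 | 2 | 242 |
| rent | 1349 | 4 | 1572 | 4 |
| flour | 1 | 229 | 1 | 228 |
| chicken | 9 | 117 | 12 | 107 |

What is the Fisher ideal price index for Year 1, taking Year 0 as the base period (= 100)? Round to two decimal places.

Laspeyres component (base-period weights):
ΣP(Year 1)Q(Year 0) = 2×188 + 1572×4 + 1×229 + 12×117 = 376 + 6288 + 229 + 1404 = 8297
ΣP(Year 0)Q(Year 0) = 2×188 + 1349×4 + 1×229 + 9×117 = 376 + 5396 + 229 + 1053 = 7054
L = 8297 / 7054 × 100 = 117.6212
Paasche component (current-period weights):
ΣP(Year 1)Q(Year 1) = 2×242 + 1572×4 + 1×228 + 12×107 = 484 + 6288 + 228 + 1284 = 8284
ΣP(Year 0)Q(Year 1) = 2×242 + 1349×4 + 1×228 + 9×107 = 484 + 5396 + 228 + 963 = 7071
P = 8284 / 7071 × 100 = 117.1546
Fisher = √(L × P) = √(117.6212 × 117.1546) = 117.3877

117.39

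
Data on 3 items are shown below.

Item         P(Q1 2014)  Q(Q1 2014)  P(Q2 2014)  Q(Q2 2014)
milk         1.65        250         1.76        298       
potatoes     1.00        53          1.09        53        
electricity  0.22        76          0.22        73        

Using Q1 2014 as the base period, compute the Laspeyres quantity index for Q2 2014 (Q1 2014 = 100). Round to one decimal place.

116.3

Laspeyres quantity index uses base-period prices as weights.
ΣP(Q1 2014)·Q(Q2 2014) = 1.65×298 + 1.00×53 + 0.22×73 = 491.7 + 53 + 16.06 = 560.76
ΣP(Q1 2014)·Q(Q1 2014) = 1.65×250 + 1.00×53 + 0.22×76 = 412.5 + 53 + 16.72 = 482.22
Index = 560.76 / 482.22 × 100 = 116.2872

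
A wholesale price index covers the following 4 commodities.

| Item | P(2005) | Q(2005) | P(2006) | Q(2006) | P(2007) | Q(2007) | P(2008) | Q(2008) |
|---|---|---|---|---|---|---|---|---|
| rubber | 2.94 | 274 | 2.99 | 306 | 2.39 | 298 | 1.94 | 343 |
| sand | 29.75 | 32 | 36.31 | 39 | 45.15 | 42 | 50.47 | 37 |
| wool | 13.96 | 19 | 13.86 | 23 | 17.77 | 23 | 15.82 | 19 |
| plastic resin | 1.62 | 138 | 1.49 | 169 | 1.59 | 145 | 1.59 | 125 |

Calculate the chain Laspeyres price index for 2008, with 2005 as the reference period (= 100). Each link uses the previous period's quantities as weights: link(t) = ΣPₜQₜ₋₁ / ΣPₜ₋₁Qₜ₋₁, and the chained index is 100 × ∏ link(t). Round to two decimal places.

120.78

Link 2005→2006:
ΣP(2006)Q(2005) = 2.99×274 + 36.31×32 + 13.86×19 + 1.49×138 = 819.26 + 1161.92 + 263.34 + 205.62 = 2450.14
ΣP(2005)Q(2005) = 2.94×274 + 29.75×32 + 13.96×19 + 1.62×138 = 805.56 + 952 + 265.24 + 223.56 = 2246.36
link = 2450.14/2246.36 = 1.090716
Link 2006→2007:
ΣP(2007)Q(2006) = 2.39×306 + 45.15×39 + 17.77×23 + 1.59×169 = 731.34 + 1760.85 + 408.71 + 268.71 = 3169.61
ΣP(2006)Q(2006) = 2.99×306 + 36.31×39 + 13.86×23 + 1.49×169 = 914.94 + 1416.09 + 318.78 + 251.81 = 2901.62
link = 3169.61/2901.62 = 1.092359
Link 2007→2008:
ΣP(2008)Q(2007) = 1.94×298 + 50.47×42 + 15.82×23 + 1.59×145 = 578.12 + 2119.74 + 363.86 + 230.55 = 3292.27
ΣP(2007)Q(2007) = 2.39×298 + 45.15×42 + 17.77×23 + 1.59×145 = 712.22 + 1896.3 + 408.71 + 230.55 = 3247.78
link = 3292.27/3247.78 = 1.013699
Chained index = 100 × 1.090716 × 1.092359 × 1.013699 = 120.7774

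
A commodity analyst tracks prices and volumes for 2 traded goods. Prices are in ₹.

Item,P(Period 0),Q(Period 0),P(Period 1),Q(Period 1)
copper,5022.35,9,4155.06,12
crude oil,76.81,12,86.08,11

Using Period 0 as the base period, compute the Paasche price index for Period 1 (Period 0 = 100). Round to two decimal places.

Paasche price index uses current-period quantities as weights.
ΣP(Period 1)·Q(Period 1) = 4155.06×12 + 86.08×11 = 49860.72 + 946.88 = 50807.6
ΣP(Period 0)·Q(Period 1) = 5022.35×12 + 76.81×11 = 60268.2 + 844.91 = 61113.11
Index = 50807.6 / 61113.11 × 100 = 83.1370

83.14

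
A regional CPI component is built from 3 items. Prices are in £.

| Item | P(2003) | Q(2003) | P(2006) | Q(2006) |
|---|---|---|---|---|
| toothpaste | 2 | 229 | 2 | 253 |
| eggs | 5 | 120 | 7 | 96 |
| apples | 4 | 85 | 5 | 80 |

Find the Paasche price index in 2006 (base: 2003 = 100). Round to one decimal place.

Paasche price index uses current-period quantities as weights.
ΣP(2006)·Q(2006) = 2×253 + 7×96 + 5×80 = 506 + 672 + 400 = 1578
ΣP(2003)·Q(2006) = 2×253 + 5×96 + 4×80 = 506 + 480 + 320 = 1306
Index = 1578 / 1306 × 100 = 120.8270

120.8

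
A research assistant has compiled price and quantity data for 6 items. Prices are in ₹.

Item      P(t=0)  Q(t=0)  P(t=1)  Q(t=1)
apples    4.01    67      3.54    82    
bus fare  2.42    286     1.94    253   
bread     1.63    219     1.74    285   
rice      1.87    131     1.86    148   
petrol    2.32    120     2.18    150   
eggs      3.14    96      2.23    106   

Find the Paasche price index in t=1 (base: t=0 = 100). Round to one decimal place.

89.5

Paasche price index uses current-period quantities as weights.
ΣP(t=1)·Q(t=1) = 3.54×82 + 1.94×253 + 1.74×285 + 1.86×148 + 2.18×150 + 2.23×106 = 290.28 + 490.82 + 495.9 + 275.28 + 327 + 236.38 = 2115.66
ΣP(t=0)·Q(t=1) = 4.01×82 + 2.42×253 + 1.63×285 + 1.87×148 + 2.32×150 + 3.14×106 = 328.82 + 612.26 + 464.55 + 276.76 + 348 + 332.84 = 2363.23
Index = 2115.66 / 2363.23 × 100 = 89.5241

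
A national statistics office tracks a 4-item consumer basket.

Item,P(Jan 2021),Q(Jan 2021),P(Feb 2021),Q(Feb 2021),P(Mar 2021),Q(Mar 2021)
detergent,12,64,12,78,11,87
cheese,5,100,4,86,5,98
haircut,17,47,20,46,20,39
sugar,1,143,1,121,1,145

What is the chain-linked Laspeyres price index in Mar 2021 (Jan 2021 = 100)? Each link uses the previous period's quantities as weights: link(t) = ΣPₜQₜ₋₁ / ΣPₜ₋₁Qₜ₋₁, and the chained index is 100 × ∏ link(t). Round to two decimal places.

102.21

Link Jan 2021→Feb 2021:
ΣP(Feb 2021)Q(Jan 2021) = 12×64 + 4×100 + 20×47 + 1×143 = 768 + 400 + 940 + 143 = 2251
ΣP(Jan 2021)Q(Jan 2021) = 12×64 + 5×100 + 17×47 + 1×143 = 768 + 500 + 799 + 143 = 2210
link = 2251/2210 = 1.018552
Link Feb 2021→Mar 2021:
ΣP(Mar 2021)Q(Feb 2021) = 11×78 + 5×86 + 20×46 + 1×121 = 858 + 430 + 920 + 121 = 2329
ΣP(Feb 2021)Q(Feb 2021) = 12×78 + 4×86 + 20×46 + 1×121 = 936 + 344 + 920 + 121 = 2321
link = 2329/2321 = 1.003447
Chained index = 100 × 1.018552 × 1.003447 = 102.2063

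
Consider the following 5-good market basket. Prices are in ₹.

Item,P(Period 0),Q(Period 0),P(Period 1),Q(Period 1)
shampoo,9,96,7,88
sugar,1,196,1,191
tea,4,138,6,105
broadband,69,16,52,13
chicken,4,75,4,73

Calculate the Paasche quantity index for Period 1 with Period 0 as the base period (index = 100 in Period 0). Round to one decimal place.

85.0

Paasche quantity index uses current-period prices as weights.
ΣP(Period 1)·Q(Period 1) = 7×88 + 1×191 + 6×105 + 52×13 + 4×73 = 616 + 191 + 630 + 676 + 292 = 2405
ΣP(Period 1)·Q(Period 0) = 7×96 + 1×196 + 6×138 + 52×16 + 4×75 = 672 + 196 + 828 + 832 + 300 = 2828
Index = 2405 / 2828 × 100 = 85.0424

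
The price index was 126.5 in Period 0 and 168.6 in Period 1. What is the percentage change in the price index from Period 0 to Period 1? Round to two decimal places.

Change = (168.6 − 126.5) / 126.5 × 100
       = 42.1 / 126.5 × 100 = 33.2806%

33.28%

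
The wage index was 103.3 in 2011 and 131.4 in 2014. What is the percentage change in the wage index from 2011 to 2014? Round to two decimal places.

Change = (131.4 − 103.3) / 103.3 × 100
       = 28.1 / 103.3 × 100 = 27.2023%

27.20%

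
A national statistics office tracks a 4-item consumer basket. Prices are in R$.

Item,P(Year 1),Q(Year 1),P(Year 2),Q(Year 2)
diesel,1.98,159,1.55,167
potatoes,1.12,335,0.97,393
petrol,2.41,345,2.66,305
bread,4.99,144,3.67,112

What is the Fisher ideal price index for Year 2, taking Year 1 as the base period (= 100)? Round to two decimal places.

90.13

Laspeyres component (base-period weights):
ΣP(Year 2)Q(Year 1) = 1.55×159 + 0.97×335 + 2.66×345 + 3.67×144 = 246.45 + 324.95 + 917.7 + 528.48 = 2017.58
ΣP(Year 1)Q(Year 1) = 1.98×159 + 1.12×335 + 2.41×345 + 4.99×144 = 314.82 + 375.2 + 831.45 + 718.56 = 2240.03
L = 2017.58 / 2240.03 × 100 = 90.0693
Paasche component (current-period weights):
ΣP(Year 2)Q(Year 2) = 1.55×167 + 0.97×393 + 2.66×305 + 3.67×112 = 258.85 + 381.21 + 811.3 + 411.04 = 1862.4
ΣP(Year 1)Q(Year 2) = 1.98×167 + 1.12×393 + 2.41×305 + 4.99×112 = 330.66 + 440.16 + 735.05 + 558.88 = 2064.75
P = 1862.4 / 2064.75 × 100 = 90.1998
Fisher = √(L × P) = √(90.0693 × 90.1998) = 90.1345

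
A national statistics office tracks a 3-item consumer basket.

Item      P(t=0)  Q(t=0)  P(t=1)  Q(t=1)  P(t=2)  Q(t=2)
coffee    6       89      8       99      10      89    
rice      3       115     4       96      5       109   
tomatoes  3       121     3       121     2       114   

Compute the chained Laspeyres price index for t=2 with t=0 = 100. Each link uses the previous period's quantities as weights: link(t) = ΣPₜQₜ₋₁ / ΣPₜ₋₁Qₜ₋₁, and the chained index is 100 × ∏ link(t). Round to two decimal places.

137.48

Link t=0→t=1:
ΣP(t=1)Q(t=0) = 8×89 + 4×115 + 3×121 = 712 + 460 + 363 = 1535
ΣP(t=0)Q(t=0) = 6×89 + 3×115 + 3×121 = 534 + 345 + 363 = 1242
link = 1535/1242 = 1.235910
Link t=1→t=2:
ΣP(t=2)Q(t=1) = 10×99 + 5×96 + 2×121 = 990 + 480 + 242 = 1712
ΣP(t=1)Q(t=1) = 8×99 + 4×96 + 3×121 = 792 + 384 + 363 = 1539
link = 1712/1539 = 1.112411
Chained index = 100 × 1.235910 × 1.112411 = 137.4839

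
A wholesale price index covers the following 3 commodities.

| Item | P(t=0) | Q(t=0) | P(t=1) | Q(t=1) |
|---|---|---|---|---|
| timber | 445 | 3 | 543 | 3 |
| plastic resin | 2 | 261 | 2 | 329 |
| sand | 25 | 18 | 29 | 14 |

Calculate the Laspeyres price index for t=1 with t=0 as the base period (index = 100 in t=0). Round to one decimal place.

115.9

Laspeyres price index uses base-period quantities as weights.
ΣP(t=1)·Q(t=0) = 543×3 + 2×261 + 29×18 = 1629 + 522 + 522 = 2673
ΣP(t=0)·Q(t=0) = 445×3 + 2×261 + 25×18 = 1335 + 522 + 450 = 2307
Index = 2673 / 2307 × 100 = 115.8648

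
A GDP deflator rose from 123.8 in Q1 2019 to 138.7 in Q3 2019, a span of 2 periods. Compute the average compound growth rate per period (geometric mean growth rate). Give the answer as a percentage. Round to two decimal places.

Growth factor = (138.7/123.8)^(1/2) = (1.120355)^(1/2) = 1.058468
Growth rate = 1.058468 − 1 = 0.058468 = 5.8468%

5.85%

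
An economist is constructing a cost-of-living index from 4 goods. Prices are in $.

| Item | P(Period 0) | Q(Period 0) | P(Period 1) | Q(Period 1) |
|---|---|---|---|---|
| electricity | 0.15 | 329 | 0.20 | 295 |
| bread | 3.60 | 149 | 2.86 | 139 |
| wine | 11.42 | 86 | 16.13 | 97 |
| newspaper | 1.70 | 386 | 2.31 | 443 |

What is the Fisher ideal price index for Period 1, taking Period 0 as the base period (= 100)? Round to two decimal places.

Laspeyres component (base-period weights):
ΣP(Period 1)Q(Period 0) = 0.20×329 + 2.86×149 + 16.13×86 + 2.31×386 = 65.8 + 426.14 + 1387.18 + 891.66 = 2770.78
ΣP(Period 0)Q(Period 0) = 0.15×329 + 3.60×149 + 11.42×86 + 1.70×386 = 49.35 + 536.4 + 982.12 + 656.2 = 2224.07
L = 2770.78 / 2224.07 × 100 = 124.5815
Paasche component (current-period weights):
ΣP(Period 1)Q(Period 1) = 0.20×295 + 2.86×139 + 16.13×97 + 2.31×443 = 59 + 397.54 + 1564.61 + 1023.33 = 3044.48
ΣP(Period 0)Q(Period 1) = 0.15×295 + 3.60×139 + 11.42×97 + 1.70×443 = 44.25 + 500.4 + 1107.74 + 753.1 = 2405.49
P = 3044.48 / 2405.49 × 100 = 126.5638
Fisher = √(L × P) = √(124.5815 × 126.5638) = 125.5688

125.57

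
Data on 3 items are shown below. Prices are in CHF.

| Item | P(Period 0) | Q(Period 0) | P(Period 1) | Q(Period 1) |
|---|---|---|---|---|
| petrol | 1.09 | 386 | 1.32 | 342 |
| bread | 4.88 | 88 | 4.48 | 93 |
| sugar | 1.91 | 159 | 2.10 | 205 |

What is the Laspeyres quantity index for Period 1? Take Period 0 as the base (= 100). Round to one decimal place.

105.6

Laspeyres quantity index uses base-period prices as weights.
ΣP(Period 0)·Q(Period 1) = 1.09×342 + 4.88×93 + 1.91×205 = 372.78 + 453.84 + 391.55 = 1218.17
ΣP(Period 0)·Q(Period 0) = 1.09×386 + 4.88×88 + 1.91×159 = 420.74 + 429.44 + 303.69 = 1153.87
Index = 1218.17 / 1153.87 × 100 = 105.5726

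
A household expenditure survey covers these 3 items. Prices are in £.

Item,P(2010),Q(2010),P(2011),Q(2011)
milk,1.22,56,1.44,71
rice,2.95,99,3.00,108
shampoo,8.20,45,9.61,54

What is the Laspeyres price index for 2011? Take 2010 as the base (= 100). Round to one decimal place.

111.1

Laspeyres price index uses base-period quantities as weights.
ΣP(2011)·Q(2010) = 1.44×56 + 3.00×99 + 9.61×45 = 80.64 + 297 + 432.45 = 810.09
ΣP(2010)·Q(2010) = 1.22×56 + 2.95×99 + 8.20×45 = 68.32 + 292.05 + 369 = 729.37
Index = 810.09 / 729.37 × 100 = 111.0671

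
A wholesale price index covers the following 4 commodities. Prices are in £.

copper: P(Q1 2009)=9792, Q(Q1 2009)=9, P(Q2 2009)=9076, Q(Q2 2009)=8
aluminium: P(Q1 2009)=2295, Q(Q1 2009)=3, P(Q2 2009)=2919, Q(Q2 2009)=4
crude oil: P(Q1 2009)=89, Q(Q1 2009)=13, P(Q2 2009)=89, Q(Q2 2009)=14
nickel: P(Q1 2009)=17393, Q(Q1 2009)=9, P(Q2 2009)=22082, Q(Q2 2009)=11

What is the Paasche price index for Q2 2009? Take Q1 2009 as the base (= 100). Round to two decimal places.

117.26

Paasche price index uses current-period quantities as weights.
ΣP(Q2 2009)·Q(Q2 2009) = 9076×8 + 2919×4 + 89×14 + 22082×11 = 72608 + 11676 + 1246 + 242902 = 328432
ΣP(Q1 2009)·Q(Q2 2009) = 9792×8 + 2295×4 + 89×14 + 17393×11 = 78336 + 9180 + 1246 + 191323 = 280085
Index = 328432 / 280085 × 100 = 117.2615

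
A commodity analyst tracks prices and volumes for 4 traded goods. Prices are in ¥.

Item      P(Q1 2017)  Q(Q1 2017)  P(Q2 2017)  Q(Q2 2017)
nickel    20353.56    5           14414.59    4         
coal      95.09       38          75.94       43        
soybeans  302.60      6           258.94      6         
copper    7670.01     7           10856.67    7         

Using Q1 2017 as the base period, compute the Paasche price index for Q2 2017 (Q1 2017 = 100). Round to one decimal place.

98.2

Paasche price index uses current-period quantities as weights.
ΣP(Q2 2017)·Q(Q2 2017) = 14414.59×4 + 75.94×43 + 258.94×6 + 10856.67×7 = 57658.36 + 3265.42 + 1553.64 + 75996.69 = 138474.11
ΣP(Q1 2017)·Q(Q2 2017) = 20353.56×4 + 95.09×43 + 302.60×6 + 7670.01×7 = 81414.24 + 4088.87 + 1815.6 + 53690.07 = 141008.78
Index = 138474.11 / 141008.78 × 100 = 98.2025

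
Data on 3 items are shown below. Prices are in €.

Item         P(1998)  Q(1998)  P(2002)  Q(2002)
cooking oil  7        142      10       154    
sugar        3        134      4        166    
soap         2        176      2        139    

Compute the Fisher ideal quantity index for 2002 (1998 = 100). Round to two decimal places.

Laspeyres component (base-period weights):
ΣP(1998)Q(2002) = 7×154 + 3×166 + 2×139 = 1078 + 498 + 278 = 1854
ΣP(1998)Q(1998) = 7×142 + 3×134 + 2×176 = 994 + 402 + 352 = 1748
L = 1854 / 1748 × 100 = 106.0641
Paasche component (current-period weights):
ΣP(2002)Q(2002) = 10×154 + 4×166 + 2×139 = 1540 + 664 + 278 = 2482
ΣP(2002)Q(1998) = 10×142 + 4×134 + 2×176 = 1420 + 536 + 352 = 2308
P = 2482 / 2308 × 100 = 107.5390
Fisher = √(L × P) = √(106.0641 × 107.5390) = 106.7990

106.80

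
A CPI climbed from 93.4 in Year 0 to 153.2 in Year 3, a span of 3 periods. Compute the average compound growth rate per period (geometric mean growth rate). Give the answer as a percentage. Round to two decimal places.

Growth factor = (153.2/93.4)^(1/3) = (1.640257)^(1/3) = 1.179335
Growth rate = 1.179335 − 1 = 0.179335 = 17.9335%

17.93%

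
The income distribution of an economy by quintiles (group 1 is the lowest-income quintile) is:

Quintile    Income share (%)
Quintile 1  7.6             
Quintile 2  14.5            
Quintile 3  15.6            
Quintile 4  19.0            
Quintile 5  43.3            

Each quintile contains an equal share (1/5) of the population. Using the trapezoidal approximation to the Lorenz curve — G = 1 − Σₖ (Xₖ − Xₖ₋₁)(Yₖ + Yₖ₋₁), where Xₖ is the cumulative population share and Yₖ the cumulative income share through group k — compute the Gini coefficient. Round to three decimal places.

0.304

Cumulative income shares Yₖ: 0.0760, 0.2210, 0.3770, 0.5670, 1.0000
Σ (Xₖ−Xₖ₋₁)(Yₖ+Yₖ₋₁) = (1/5)(0.0760+0.0000) + (1/5)(0.2210+0.0760) + (1/5)(0.3770+0.2210) + (1/5)(0.5670+0.3770) + (1/5)(1.0000+0.5670)
  = 0.0152 + 0.0594 + 0.1196 + 0.1888 + 0.3134 = 0.6964
G = 1 − 0.6964 = 0.3036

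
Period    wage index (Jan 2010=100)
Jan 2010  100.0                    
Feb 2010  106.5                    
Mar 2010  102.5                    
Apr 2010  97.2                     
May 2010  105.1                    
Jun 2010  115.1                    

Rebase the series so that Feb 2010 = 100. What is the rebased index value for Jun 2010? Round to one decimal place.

Rebased(Jun 2010) = 115.1 / 106.5 × 100 = 108.0751

108.1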